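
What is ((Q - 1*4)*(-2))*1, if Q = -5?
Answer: 18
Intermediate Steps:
((Q - 1*4)*(-2))*1 = ((-5 - 1*4)*(-2))*1 = ((-5 - 4)*(-2))*1 = -9*(-2)*1 = 18*1 = 18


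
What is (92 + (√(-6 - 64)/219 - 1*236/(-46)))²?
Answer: 239361611486/25371369 + 4468*I*√70/5037 ≈ 9434.3 + 7.4215*I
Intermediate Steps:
(92 + (√(-6 - 64)/219 - 1*236/(-46)))² = (92 + (√(-70)*(1/219) - 236*(-1/46)))² = (92 + ((I*√70)*(1/219) + 118/23))² = (92 + (I*√70/219 + 118/23))² = (92 + (118/23 + I*√70/219))² = (2234/23 + I*√70/219)²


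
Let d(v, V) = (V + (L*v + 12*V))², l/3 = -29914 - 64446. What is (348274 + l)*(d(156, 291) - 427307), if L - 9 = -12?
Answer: 688573682092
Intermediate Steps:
L = -3 (L = 9 - 12 = -3)
l = -283080 (l = 3*(-29914 - 64446) = 3*(-94360) = -283080)
d(v, V) = (-3*v + 13*V)² (d(v, V) = (V + (-3*v + 12*V))² = (-3*v + 13*V)²)
(348274 + l)*(d(156, 291) - 427307) = (348274 - 283080)*((-3*156 + 13*291)² - 427307) = 65194*((-468 + 3783)² - 427307) = 65194*(3315² - 427307) = 65194*(10989225 - 427307) = 65194*10561918 = 688573682092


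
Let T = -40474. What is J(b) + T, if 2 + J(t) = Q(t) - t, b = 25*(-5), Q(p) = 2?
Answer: -40349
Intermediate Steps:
b = -125
J(t) = -t (J(t) = -2 + (2 - t) = -t)
J(b) + T = -1*(-125) - 40474 = 125 - 40474 = -40349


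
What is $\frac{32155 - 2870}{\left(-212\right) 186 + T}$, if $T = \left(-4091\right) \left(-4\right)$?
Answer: $- \frac{29285}{23068} \approx -1.2695$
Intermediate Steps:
$T = 16364$
$\frac{32155 - 2870}{\left(-212\right) 186 + T} = \frac{32155 - 2870}{\left(-212\right) 186 + 16364} = \frac{29285}{-39432 + 16364} = \frac{29285}{-23068} = 29285 \left(- \frac{1}{23068}\right) = - \frac{29285}{23068}$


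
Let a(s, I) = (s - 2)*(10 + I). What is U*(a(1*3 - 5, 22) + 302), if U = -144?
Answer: -25056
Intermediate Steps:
a(s, I) = (-2 + s)*(10 + I)
U*(a(1*3 - 5, 22) + 302) = -144*((-20 - 2*22 + 10*(1*3 - 5) + 22*(1*3 - 5)) + 302) = -144*((-20 - 44 + 10*(3 - 5) + 22*(3 - 5)) + 302) = -144*((-20 - 44 + 10*(-2) + 22*(-2)) + 302) = -144*((-20 - 44 - 20 - 44) + 302) = -144*(-128 + 302) = -144*174 = -25056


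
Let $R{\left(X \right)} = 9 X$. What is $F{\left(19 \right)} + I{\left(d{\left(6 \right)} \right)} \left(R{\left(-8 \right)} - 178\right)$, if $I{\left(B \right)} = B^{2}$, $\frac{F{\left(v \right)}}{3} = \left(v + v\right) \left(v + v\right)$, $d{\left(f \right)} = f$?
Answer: $-4668$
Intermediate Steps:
$F{\left(v \right)} = 12 v^{2}$ ($F{\left(v \right)} = 3 \left(v + v\right) \left(v + v\right) = 3 \cdot 2 v 2 v = 3 \cdot 4 v^{2} = 12 v^{2}$)
$F{\left(19 \right)} + I{\left(d{\left(6 \right)} \right)} \left(R{\left(-8 \right)} - 178\right) = 12 \cdot 19^{2} + 6^{2} \left(9 \left(-8\right) - 178\right) = 12 \cdot 361 + 36 \left(-72 - 178\right) = 4332 + 36 \left(-250\right) = 4332 - 9000 = -4668$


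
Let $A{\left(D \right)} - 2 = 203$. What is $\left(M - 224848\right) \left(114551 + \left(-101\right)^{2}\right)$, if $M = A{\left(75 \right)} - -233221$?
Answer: $1070122656$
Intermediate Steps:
$A{\left(D \right)} = 205$ ($A{\left(D \right)} = 2 + 203 = 205$)
$M = 233426$ ($M = 205 - -233221 = 205 + 233221 = 233426$)
$\left(M - 224848\right) \left(114551 + \left(-101\right)^{2}\right) = \left(233426 - 224848\right) \left(114551 + \left(-101\right)^{2}\right) = 8578 \left(114551 + 10201\right) = 8578 \cdot 124752 = 1070122656$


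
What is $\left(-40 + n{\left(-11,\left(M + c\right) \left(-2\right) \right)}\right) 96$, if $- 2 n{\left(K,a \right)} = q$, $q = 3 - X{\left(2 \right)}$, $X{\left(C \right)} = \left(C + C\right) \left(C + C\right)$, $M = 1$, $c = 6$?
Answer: $-3216$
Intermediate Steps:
$X{\left(C \right)} = 4 C^{2}$ ($X{\left(C \right)} = 2 C 2 C = 4 C^{2}$)
$q = -13$ ($q = 3 - 4 \cdot 2^{2} = 3 - 4 \cdot 4 = 3 - 16 = -13$)
$n{\left(K,a \right)} = \frac{13}{2}$ ($n{\left(K,a \right)} = \left(- \frac{1}{2}\right) \left(-13\right) = \frac{13}{2}$)
$\left(-40 + n{\left(-11,\left(M + c\right) \left(-2\right) \right)}\right) 96 = \left(-40 + \frac{13}{2}\right) 96 = \left(- \frac{67}{2}\right) 96 = -3216$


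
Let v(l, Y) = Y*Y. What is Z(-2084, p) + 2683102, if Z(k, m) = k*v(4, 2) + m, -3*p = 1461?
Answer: 2674279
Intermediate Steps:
v(l, Y) = Y²
p = -487 (p = -⅓*1461 = -487)
Z(k, m) = m + 4*k (Z(k, m) = k*2² + m = k*4 + m = 4*k + m = m + 4*k)
Z(-2084, p) + 2683102 = (-487 + 4*(-2084)) + 2683102 = (-487 - 8336) + 2683102 = -8823 + 2683102 = 2674279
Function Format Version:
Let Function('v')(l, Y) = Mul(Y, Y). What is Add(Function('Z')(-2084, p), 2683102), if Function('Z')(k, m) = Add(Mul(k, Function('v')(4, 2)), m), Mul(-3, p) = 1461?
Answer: 2674279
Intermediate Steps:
Function('v')(l, Y) = Pow(Y, 2)
p = -487 (p = Mul(Rational(-1, 3), 1461) = -487)
Function('Z')(k, m) = Add(m, Mul(4, k)) (Function('Z')(k, m) = Add(Mul(k, Pow(2, 2)), m) = Add(Mul(k, 4), m) = Add(Mul(4, k), m) = Add(m, Mul(4, k)))
Add(Function('Z')(-2084, p), 2683102) = Add(Add(-487, Mul(4, -2084)), 2683102) = Add(Add(-487, -8336), 2683102) = Add(-8823, 2683102) = 2674279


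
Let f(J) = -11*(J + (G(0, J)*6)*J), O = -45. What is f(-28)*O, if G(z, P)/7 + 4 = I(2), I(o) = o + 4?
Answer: -1178100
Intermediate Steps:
I(o) = 4 + o
G(z, P) = 14 (G(z, P) = -28 + 7*(4 + 2) = -28 + 7*6 = -28 + 42 = 14)
f(J) = -935*J (f(J) = -11*(J + (14*6)*J) = -11*(J + 84*J) = -935*J)
f(-28)*O = -935*(-28)*(-45) = 26180*(-45) = -1178100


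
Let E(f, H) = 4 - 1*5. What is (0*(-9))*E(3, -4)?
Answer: 0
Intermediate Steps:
E(f, H) = -1 (E(f, H) = 4 - 5 = -1)
(0*(-9))*E(3, -4) = (0*(-9))*(-1) = 0*(-1) = 0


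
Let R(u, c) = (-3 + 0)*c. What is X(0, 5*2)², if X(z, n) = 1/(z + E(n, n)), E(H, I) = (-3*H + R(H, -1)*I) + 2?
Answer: ¼ ≈ 0.25000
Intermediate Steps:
R(u, c) = -3*c
E(H, I) = 2 - 3*H + 3*I (E(H, I) = (-3*H + (-3*(-1))*I) + 2 = (-3*H + 3*I) + 2 = 2 - 3*H + 3*I)
X(z, n) = 1/(2 + z) (X(z, n) = 1/(z + (2 - 3*n + 3*n)) = 1/(z + 2) = 1/(2 + z))
X(0, 5*2)² = (1/(2 + 0))² = (1/2)² = (½)² = ¼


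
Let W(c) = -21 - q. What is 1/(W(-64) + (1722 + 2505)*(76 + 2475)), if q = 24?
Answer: 1/10783032 ≈ 9.2738e-8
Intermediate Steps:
W(c) = -45 (W(c) = -21 - 1*24 = -21 - 24 = -45)
1/(W(-64) + (1722 + 2505)*(76 + 2475)) = 1/(-45 + (1722 + 2505)*(76 + 2475)) = 1/(-45 + 4227*2551) = 1/(-45 + 10783077) = 1/10783032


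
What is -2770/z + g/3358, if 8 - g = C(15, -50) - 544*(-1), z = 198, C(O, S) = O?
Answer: -4705379/332442 ≈ -14.154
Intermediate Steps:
g = -551 (g = 8 - (15 - 544*(-1)) = 8 - (15 - 1*(-544)) = 8 - (15 + 544) = 8 - 1*559 = 8 - 559 = -551)
-2770/z + g/3358 = -2770/198 - 551/3358 = -2770*1/198 - 551*1/3358 = -1385/99 - 551/3358 = -4705379/332442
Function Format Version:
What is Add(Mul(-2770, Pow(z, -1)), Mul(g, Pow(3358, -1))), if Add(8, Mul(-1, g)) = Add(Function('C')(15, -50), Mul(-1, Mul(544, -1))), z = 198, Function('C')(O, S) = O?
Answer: Rational(-4705379, 332442) ≈ -14.154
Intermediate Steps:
g = -551 (g = Add(8, Mul(-1, Add(15, Mul(-1, Mul(544, -1))))) = Add(8, Mul(-1, Add(15, Mul(-1, -544)))) = Add(8, Mul(-1, Add(15, 544))) = Add(8, Mul(-1, 559)) = Add(8, -559) = -551)
Add(Mul(-2770, Pow(z, -1)), Mul(g, Pow(3358, -1))) = Add(Mul(-2770, Pow(198, -1)), Mul(-551, Pow(3358, -1))) = Add(Mul(-2770, Rational(1, 198)), Mul(-551, Rational(1, 3358))) = Add(Rational(-1385, 99), Rational(-551, 3358)) = Rational(-4705379, 332442)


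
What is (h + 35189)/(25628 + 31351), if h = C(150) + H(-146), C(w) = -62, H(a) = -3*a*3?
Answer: 4049/6331 ≈ 0.63955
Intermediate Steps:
H(a) = -9*a
h = 1252 (h = -62 - 9*(-146) = -62 + 1314 = 1252)
(h + 35189)/(25628 + 31351) = (1252 + 35189)/(25628 + 31351) = 36441/56979 = 36441*(1/56979) = 4049/6331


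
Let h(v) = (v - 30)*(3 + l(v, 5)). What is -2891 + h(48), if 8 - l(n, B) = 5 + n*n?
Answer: -44255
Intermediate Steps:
l(n, B) = 3 - n² (l(n, B) = 8 - (5 + n*n) = 8 - (5 + n²) = 8 + (-5 - n²) = 3 - n²)
h(v) = (-30 + v)*(6 - v²) (h(v) = (v - 30)*(3 + (3 - v²)) = (-30 + v)*(6 - v²))
-2891 + h(48) = -2891 + (-180 - 1*48³ + 6*48 + 30*48²) = -2891 + (-180 - 1*110592 + 288 + 30*2304) = -2891 + (-180 - 110592 + 288 + 69120) = -2891 - 41364 = -44255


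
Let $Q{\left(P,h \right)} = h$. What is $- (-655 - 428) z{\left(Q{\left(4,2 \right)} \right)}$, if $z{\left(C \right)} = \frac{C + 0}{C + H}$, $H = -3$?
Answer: $-2166$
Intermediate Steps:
$z{\left(C \right)} = \frac{C}{-3 + C}$ ($z{\left(C \right)} = \frac{C + 0}{C - 3} = \frac{C}{-3 + C}$)
$- (-655 - 428) z{\left(Q{\left(4,2 \right)} \right)} = - (-655 - 428) \frac{2}{-3 + 2} = \left(-1\right) \left(-1083\right) \frac{2}{-1} = 1083 \cdot 2 \left(-1\right) = 1083 \left(-2\right) = -2166$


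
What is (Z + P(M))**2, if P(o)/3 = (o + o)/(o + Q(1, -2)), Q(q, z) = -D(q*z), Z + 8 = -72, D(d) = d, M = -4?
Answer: 4624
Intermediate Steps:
Z = -80 (Z = -8 - 72 = -80)
Q(q, z) = -q*z
P(o) = 6*o/(2 + o) (P(o) = 3*((o + o)/(o - 1*1*(-2))) = 3*((2*o)/(o + 2)) = 3*((2*o)/(2 + o)) = 3*(2*o/(2 + o)) = 6*o/(2 + o))
(Z + P(M))**2 = (-80 + 6*(-4)/(2 - 4))**2 = (-80 + 6*(-4)/(-2))**2 = (-80 + 6*(-4)*(-1/2))**2 = (-80 + 12)**2 = (-68)**2 = 4624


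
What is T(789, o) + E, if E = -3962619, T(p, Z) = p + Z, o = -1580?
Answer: -3963410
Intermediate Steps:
T(p, Z) = Z + p
T(789, o) + E = (-1580 + 789) - 3962619 = -791 - 3962619 = -3963410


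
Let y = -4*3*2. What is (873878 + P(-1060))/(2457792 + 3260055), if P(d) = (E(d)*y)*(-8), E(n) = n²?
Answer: 216605078/5717847 ≈ 37.882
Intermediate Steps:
y = -24 (y = -12*2 = -24)
P(d) = 192*d² (P(d) = (d²*(-24))*(-8) = -24*d²*(-8) = 192*d²)
(873878 + P(-1060))/(2457792 + 3260055) = (873878 + 192*(-1060)²)/(2457792 + 3260055) = (873878 + 192*1123600)/5717847 = (873878 + 215731200)*(1/5717847) = 216605078*(1/5717847) = 216605078/5717847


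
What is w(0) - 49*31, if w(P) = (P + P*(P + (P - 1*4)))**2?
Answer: -1519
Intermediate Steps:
w(P) = (P + P*(-4 + 2*P))**2 (w(P) = (P + P*(P + (P - 4)))**2 = (P + P*(P + (-4 + P)))**2 = (P + P*(-4 + 2*P))**2)
w(0) - 49*31 = 0**2*(-3 + 2*0)**2 - 49*31 = 0*(-3 + 0)**2 - 1519 = 0*(-3)**2 - 1519 = 0*9 - 1519 = 0 - 1519 = -1519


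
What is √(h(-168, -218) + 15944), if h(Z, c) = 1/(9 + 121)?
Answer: √269453730/130 ≈ 126.27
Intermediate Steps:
h(Z, c) = 1/130
√(h(-168, -218) + 15944) = √(1/130 + 15944) = √(2072721/130) = √269453730/130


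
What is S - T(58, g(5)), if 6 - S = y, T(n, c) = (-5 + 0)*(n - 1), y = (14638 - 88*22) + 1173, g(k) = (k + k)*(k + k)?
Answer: -13584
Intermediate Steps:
g(k) = 4*k² (g(k) = (2*k)*(2*k) = 4*k²)
y = 13875 (y = (14638 - 1936) + 1173 = 12702 + 1173 = 13875)
T(n, c) = 5 - 5*n (T(n, c) = -5*(-1 + n) = 5 - 5*n)
S = -13869 (S = 6 - 1*13875 = 6 - 13875 = -13869)
S - T(58, g(5)) = -13869 - (5 - 5*58) = -13869 - (5 - 290) = -13869 - 1*(-285) = -13869 + 285 = -13584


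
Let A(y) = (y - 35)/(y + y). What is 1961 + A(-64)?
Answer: 251107/128 ≈ 1961.8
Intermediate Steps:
A(y) = (-35 + y)/(2*y) (A(y) = (-35 + y)/((2*y)) = (-35 + y)*(1/(2*y)) = (-35 + y)/(2*y))
1961 + A(-64) = 1961 + (½)*(-35 - 64)/(-64) = 1961 + (½)*(-1/64)*(-99) = 1961 + 99/128 = 251107/128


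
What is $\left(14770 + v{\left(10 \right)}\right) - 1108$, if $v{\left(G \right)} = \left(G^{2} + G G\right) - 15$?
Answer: $13847$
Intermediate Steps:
$v{\left(G \right)} = -15 + 2 G^{2}$ ($v{\left(G \right)} = \left(G^{2} + G^{2}\right) - 15 = 2 G^{2} - 15 = -15 + 2 G^{2}$)
$\left(14770 + v{\left(10 \right)}\right) - 1108 = \left(14770 - \left(15 - 2 \cdot 10^{2}\right)\right) - 1108 = \left(14770 + \left(-15 + 2 \cdot 100\right)\right) - 1108 = \left(14770 + \left(-15 + 200\right)\right) - 1108 = \left(14770 + 185\right) - 1108 = 14955 - 1108 = 13847$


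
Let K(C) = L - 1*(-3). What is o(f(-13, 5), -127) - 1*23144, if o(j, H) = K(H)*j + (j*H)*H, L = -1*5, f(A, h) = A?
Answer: -232795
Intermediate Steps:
L = -5
K(C) = -2 (K(C) = -5 - 1*(-3) = -5 + 3 = -2)
o(j, H) = -2*j + j*H² (o(j, H) = -2*j + (j*H)*H = -2*j + (H*j)*H = -2*j + j*H²)
o(f(-13, 5), -127) - 1*23144 = -13*(-2 + (-127)²) - 1*23144 = -13*(-2 + 16129) - 23144 = -13*16127 - 23144 = -209651 - 23144 = -232795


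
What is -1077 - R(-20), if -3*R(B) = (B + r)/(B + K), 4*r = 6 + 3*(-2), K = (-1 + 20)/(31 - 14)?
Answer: -1036811/963 ≈ -1076.6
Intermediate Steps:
K = 19/17 ≈ 1.1176
r = 0 (r = (6 + 3*(-2))/4 = (6 - 6)/4 = (¼)*0 = 0)
R(B) = -B/(3*(19/17 + B)) (R(B) = -(B + 0)/(3*(B + 19/17)) = -B/(3*(19/17 + B)))
-1077 - R(-20) = -1077 - (-17)*(-20)/(57 + 51*(-20)) = -1077 - (-17)*(-20)/(57 - 1020) = -1077 - (-17)*(-20)/(-963) = -1077 - (-17)*(-20)*(-1)/963 = -1077 - 1*(-340/963) = -1077 + 340/963 = -1036811/963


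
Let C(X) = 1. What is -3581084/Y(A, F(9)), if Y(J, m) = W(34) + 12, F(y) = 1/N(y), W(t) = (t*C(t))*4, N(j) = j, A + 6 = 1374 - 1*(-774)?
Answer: -895271/37 ≈ -24197.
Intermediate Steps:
A = 2142 (A = -6 + (1374 - 1*(-774)) = -6 + (1374 + 774) = -6 + 2148 = 2142)
W(t) = 4*t (W(t) = (t*1)*4 = t*4 = 4*t)
F(y) = 1/y
Y(J, m) = 148 (Y(J, m) = 4*34 + 12 = 136 + 12 = 148)
-3581084/Y(A, F(9)) = -3581084/148 = -3581084*1/148 = -895271/37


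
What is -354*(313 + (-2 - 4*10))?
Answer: -95934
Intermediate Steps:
-354*(313 + (-2 - 4*10)) = -354*(313 + (-2 - 40)) = -354*(313 - 42) = -354*271 = -95934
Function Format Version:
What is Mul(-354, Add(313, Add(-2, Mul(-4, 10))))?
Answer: -95934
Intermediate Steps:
Mul(-354, Add(313, Add(-2, Mul(-4, 10)))) = Mul(-354, Add(313, Add(-2, -40))) = Mul(-354, Add(313, -42)) = Mul(-354, 271) = -95934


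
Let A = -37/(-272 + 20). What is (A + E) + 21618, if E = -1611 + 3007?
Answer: 5799565/252 ≈ 23014.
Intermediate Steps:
A = 37/252 (A = -37/(-252) = -37*(-1/252) = 37/252 ≈ 0.14683)
E = 1396
(A + E) + 21618 = (37/252 + 1396) + 21618 = 351829/252 + 21618 = 5799565/252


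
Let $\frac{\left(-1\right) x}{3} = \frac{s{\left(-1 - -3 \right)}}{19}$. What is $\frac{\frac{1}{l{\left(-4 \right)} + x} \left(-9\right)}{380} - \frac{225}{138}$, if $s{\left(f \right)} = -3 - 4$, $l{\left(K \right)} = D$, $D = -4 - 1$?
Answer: $- \frac{55293}{34040} \approx -1.6244$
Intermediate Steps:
$D = -5$
$l{\left(K \right)} = -5$
$s{\left(f \right)} = -7$ ($s{\left(f \right)} = -3 - 4 = -7$)
$x = \frac{21}{19}$ ($x = - 3 \left(- \frac{7}{19}\right) = - 3 \left(\left(-7\right) \frac{1}{19}\right) = \left(-3\right) \left(- \frac{7}{19}\right) = \frac{21}{19} \approx 1.1053$)
$\frac{\frac{1}{l{\left(-4 \right)} + x} \left(-9\right)}{380} - \frac{225}{138} = \frac{\frac{1}{-5 + \frac{21}{19}} \left(-9\right)}{380} - \frac{225}{138} = \frac{1}{- \frac{74}{19}} \left(-9\right) \frac{1}{380} - \frac{75}{46} = \left(- \frac{19}{74}\right) \left(-9\right) \frac{1}{380} - \frac{75}{46} = \frac{171}{74} \cdot \frac{1}{380} - \frac{75}{46} = \frac{9}{1480} - \frac{75}{46} = - \frac{55293}{34040}$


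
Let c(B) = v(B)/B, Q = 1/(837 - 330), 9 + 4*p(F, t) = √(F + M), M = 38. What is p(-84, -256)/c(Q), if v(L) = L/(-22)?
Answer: 99/2 - 11*I*√46/2 ≈ 49.5 - 37.303*I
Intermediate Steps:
p(F, t) = -9/4 + √(38 + F)/4 (p(F, t) = -9/4 + √(F + 38)/4 = -9/4 + √(38 + F)/4)
v(L) = -L/22 (v(L) = L*(-1/22) = -L/22)
Q = 1/507 ≈ 0.0019724
c(B) = -1/22 (c(B) = (-B/22)/B = -1/22)
p(-84, -256)/c(Q) = (-9/4 + √(38 - 84)/4)/(-1/22) = (-9/4 + √(-46)/4)*(-22) = (-9/4 + (I*√46)/4)*(-22) = (-9/4 + I*√46/4)*(-22) = 99/2 - 11*I*√46/2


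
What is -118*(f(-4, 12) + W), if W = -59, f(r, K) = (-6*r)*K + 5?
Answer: -27612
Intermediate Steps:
f(r, K) = 5 - 6*K*r (f(r, K) = -6*K*r + 5 = 5 - 6*K*r)
-118*(f(-4, 12) + W) = -118*((5 - 6*12*(-4)) - 59) = -118*((5 + 288) - 59) = -118*(293 - 59) = -118*234 = -27612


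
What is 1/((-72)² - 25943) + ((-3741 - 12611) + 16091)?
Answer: -5418100/20759 ≈ -261.00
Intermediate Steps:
1/((-72)² - 25943) + ((-3741 - 12611) + 16091) = 1/(5184 - 25943) + (-16352 + 16091) = 1/(-20759) - 261 = -1/20759 - 261 = -5418100/20759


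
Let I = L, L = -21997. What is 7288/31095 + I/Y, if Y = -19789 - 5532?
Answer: 868536163/787356495 ≈ 1.1031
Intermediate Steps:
Y = -25321
I = -21997
7288/31095 + I/Y = 7288/31095 - 21997/(-25321) = 7288*(1/31095) - 21997*(-1/25321) = 7288/31095 + 21997/25321 = 868536163/787356495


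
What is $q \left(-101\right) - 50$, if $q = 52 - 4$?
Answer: $-4898$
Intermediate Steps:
$q = 48$
$q \left(-101\right) - 50 = 48 \left(-101\right) - 50 = -4848 - 50 = -4898$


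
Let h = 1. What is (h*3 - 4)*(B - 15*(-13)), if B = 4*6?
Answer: -219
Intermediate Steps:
B = 24
(h*3 - 4)*(B - 15*(-13)) = (1*3 - 4)*(24 - 15*(-13)) = (3 - 4)*(24 + 195) = -1*219 = -219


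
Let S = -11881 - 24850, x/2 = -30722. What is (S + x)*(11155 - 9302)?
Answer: -181918275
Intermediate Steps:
x = -61444 (x = 2*(-30722) = -61444)
S = -36731
(S + x)*(11155 - 9302) = (-36731 - 61444)*(11155 - 9302) = -98175*1853 = -181918275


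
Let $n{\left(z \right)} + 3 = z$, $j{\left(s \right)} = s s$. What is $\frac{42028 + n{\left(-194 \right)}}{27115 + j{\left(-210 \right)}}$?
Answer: $\frac{41831}{71215} \approx 0.58739$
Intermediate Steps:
$j{\left(s \right)} = s^{2}$
$n{\left(z \right)} = -3 + z$
$\frac{42028 + n{\left(-194 \right)}}{27115 + j{\left(-210 \right)}} = \frac{42028 - 197}{27115 + \left(-210\right)^{2}} = \frac{42028 - 197}{27115 + 44100} = \frac{41831}{71215}$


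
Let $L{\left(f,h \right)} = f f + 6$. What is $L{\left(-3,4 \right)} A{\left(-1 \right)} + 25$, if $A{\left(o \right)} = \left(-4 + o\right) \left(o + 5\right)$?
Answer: $-275$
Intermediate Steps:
$A{\left(o \right)} = \left(-4 + o\right) \left(5 + o\right)$
$L{\left(f,h \right)} = 6 + f^{2}$ ($L{\left(f,h \right)} = f^{2} + 6 = 6 + f^{2}$)
$L{\left(-3,4 \right)} A{\left(-1 \right)} + 25 = \left(6 + \left(-3\right)^{2}\right) \left(-20 - 1 + \left(-1\right)^{2}\right) + 25 = \left(6 + 9\right) \left(-20 - 1 + 1\right) + 25 = 15 \left(-20\right) + 25 = -300 + 25 = -275$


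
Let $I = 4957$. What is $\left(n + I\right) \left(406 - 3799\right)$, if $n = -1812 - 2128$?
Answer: $-3450681$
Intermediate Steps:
$n = -3940$
$\left(n + I\right) \left(406 - 3799\right) = \left(-3940 + 4957\right) \left(406 - 3799\right) = 1017 \left(-3393\right) = -3450681$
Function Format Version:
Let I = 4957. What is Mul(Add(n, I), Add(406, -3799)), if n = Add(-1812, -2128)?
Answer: -3450681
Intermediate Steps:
n = -3940
Mul(Add(n, I), Add(406, -3799)) = Mul(Add(-3940, 4957), Add(406, -3799)) = Mul(1017, -3393) = -3450681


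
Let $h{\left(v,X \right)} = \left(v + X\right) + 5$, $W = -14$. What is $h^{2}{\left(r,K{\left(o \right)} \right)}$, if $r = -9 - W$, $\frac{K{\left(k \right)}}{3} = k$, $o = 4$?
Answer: $484$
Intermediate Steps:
$K{\left(k \right)} = 3 k$
$r = 5$ ($r = -9 - -14 = -9 + 14 = 5$)
$h{\left(v,X \right)} = 5 + X + v$ ($h{\left(v,X \right)} = \left(X + v\right) + 5 = 5 + X + v$)
$h^{2}{\left(r,K{\left(o \right)} \right)} = \left(5 + 3 \cdot 4 + 5\right)^{2} = \left(5 + 12 + 5\right)^{2} = 22^{2} = 484$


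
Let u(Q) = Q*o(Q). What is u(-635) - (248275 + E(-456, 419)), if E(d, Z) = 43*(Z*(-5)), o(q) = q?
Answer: 245035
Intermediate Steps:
E(d, Z) = -215*Z (E(d, Z) = 43*(-5*Z) = -215*Z)
u(Q) = Q² (u(Q) = Q*Q = Q²)
u(-635) - (248275 + E(-456, 419)) = (-635)² - (248275 - 215*419) = 403225 - (248275 - 90085) = 403225 - 1*158190 = 403225 - 158190 = 245035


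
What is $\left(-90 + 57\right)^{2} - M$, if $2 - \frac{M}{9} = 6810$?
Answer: $62361$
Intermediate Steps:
$M = -61272$ ($M = 18 - 61290 = -61272$)
$\left(-90 + 57\right)^{2} - M = \left(-90 + 57\right)^{2} - -61272 = \left(-33\right)^{2} + 61272 = 1089 + 61272 = 62361$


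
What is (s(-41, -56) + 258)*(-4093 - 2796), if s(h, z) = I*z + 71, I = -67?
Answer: -28114009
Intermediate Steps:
s(h, z) = 71 - 67*z (s(h, z) = -67*z + 71 = 71 - 67*z)
(s(-41, -56) + 258)*(-4093 - 2796) = ((71 - 67*(-56)) + 258)*(-4093 - 2796) = ((71 + 3752) + 258)*(-6889) = (3823 + 258)*(-6889) = 4081*(-6889) = -28114009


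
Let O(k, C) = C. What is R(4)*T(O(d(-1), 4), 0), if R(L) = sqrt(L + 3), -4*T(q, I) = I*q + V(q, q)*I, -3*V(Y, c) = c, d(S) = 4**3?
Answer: 0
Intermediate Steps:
d(S) = 64
V(Y, c) = -c/3
T(q, I) = -I*q/6 (T(q, I) = -(I*q + (-q/3)*I)/4 = -(I*q - I*q/3)/4 = -I*q/6)
R(L) = sqrt(3 + L)
R(4)*T(O(d(-1), 4), 0) = sqrt(3 + 4)*(-1/6*0*4) = sqrt(7)*0 = 0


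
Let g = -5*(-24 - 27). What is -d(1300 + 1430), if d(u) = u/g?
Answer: -182/17 ≈ -10.706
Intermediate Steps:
g = 255 (g = -5*(-51) = 255)
d(u) = u/255
-d(1300 + 1430) = -(1300 + 1430)/255 = -2730/255 = -1*182/17 = -182/17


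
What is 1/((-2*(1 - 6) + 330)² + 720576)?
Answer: 1/836176 ≈ 1.1959e-6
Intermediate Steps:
1/((-2*(1 - 6) + 330)² + 720576) = 1/((-2*(-5) + 330)² + 720576) = 1/((10 + 330)² + 720576) = 1/(340² + 720576) = 1/(115600 + 720576) = 1/836176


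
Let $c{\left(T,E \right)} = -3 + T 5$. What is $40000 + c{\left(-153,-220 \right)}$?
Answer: $39232$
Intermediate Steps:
$c{\left(T,E \right)} = -3 + 5 T$
$40000 + c{\left(-153,-220 \right)} = 40000 + \left(-3 + 5 \left(-153\right)\right) = 40000 - 768 = 39232$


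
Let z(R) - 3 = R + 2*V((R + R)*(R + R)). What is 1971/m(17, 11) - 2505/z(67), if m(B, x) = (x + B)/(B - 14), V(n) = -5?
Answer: 1186/7 ≈ 169.43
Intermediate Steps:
z(R) = -7 + R (z(R) = 3 + (R + 2*(-5)) = 3 + (R - 10) = 3 + (-10 + R) = -7 + R)
m(B, x) = (B + x)/(-14 + B)
1971/m(17, 11) - 2505/z(67) = 1971/(((17 + 11)/(-14 + 17))) - 2505/(-7 + 67) = 1971/((28/3)) - 2505/60 = 1971/(((⅓)*28)) - 2505*1/60 = 1971/(28/3) - 167/4 = 1971*(3/28) - 167/4 = 5913/28 - 167/4 = 1186/7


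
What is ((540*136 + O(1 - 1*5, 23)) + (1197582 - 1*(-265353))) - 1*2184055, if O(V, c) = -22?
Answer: -647702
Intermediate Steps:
((540*136 + O(1 - 1*5, 23)) + (1197582 - 1*(-265353))) - 1*2184055 = ((540*136 - 22) + (1197582 - 1*(-265353))) - 1*2184055 = ((73440 - 22) + (1197582 + 265353)) - 2184055 = (73418 + 1462935) - 2184055 = 1536353 - 2184055 = -647702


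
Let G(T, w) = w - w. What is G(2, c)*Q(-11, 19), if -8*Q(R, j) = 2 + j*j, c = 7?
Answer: 0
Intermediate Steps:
G(T, w) = 0
Q(R, j) = -¼ - j²/8 (Q(R, j) = -(2 + j*j)/8 = -(2 + j²)/8 = -¼ - j²/8)
G(2, c)*Q(-11, 19) = 0*(-¼ - ⅛*19²) = 0*(-¼ - ⅛*361) = 0*(-¼ - 361/8) = 0*(-363/8) = 0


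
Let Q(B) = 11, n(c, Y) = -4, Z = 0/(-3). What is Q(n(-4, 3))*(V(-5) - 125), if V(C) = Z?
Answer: -1375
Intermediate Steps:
Z = 0 (Z = 0*(-1/3) = 0)
V(C) = 0
Q(n(-4, 3))*(V(-5) - 125) = 11*(0 - 125) = 11*(-125) = -1375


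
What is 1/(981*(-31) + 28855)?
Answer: -1/1556 ≈ -0.00064267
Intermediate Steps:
1/(981*(-31) + 28855) = 1/(-30411 + 28855) = 1/(-1556) = -1/1556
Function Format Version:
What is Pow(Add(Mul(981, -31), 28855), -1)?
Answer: Rational(-1, 1556) ≈ -0.00064267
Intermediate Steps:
Pow(Add(Mul(981, -31), 28855), -1) = Pow(Add(-30411, 28855), -1) = Pow(-1556, -1) = Rational(-1, 1556)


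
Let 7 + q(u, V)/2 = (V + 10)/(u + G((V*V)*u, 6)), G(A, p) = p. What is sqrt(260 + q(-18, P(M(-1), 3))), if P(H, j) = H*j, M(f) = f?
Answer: sqrt(8814)/6 ≈ 15.647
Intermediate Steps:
q(u, V) = -14 + 2*(10 + V)/(6 + u) (q(u, V) = -14 + 2*((V + 10)/(u + 6)) = -14 + 2*((10 + V)/(6 + u)) = -14 + 2*(10 + V)/(6 + u))
sqrt(260 + q(-18, P(M(-1), 3))) = sqrt(260 + 2*(-32 - 1*3 - 7*(-18))/(6 - 18)) = sqrt(260 + 2*(-32 - 3 + 126)/(-12)) = sqrt(260 + 2*(-1/12)*91) = sqrt(260 - 91/6) = sqrt(1469/6) = sqrt(8814)/6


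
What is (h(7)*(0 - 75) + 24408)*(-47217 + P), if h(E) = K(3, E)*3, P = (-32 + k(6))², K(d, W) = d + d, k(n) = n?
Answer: -1073142378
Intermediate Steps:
K(d, W) = 2*d
P = 676 (P = (-32 + 6)² = (-26)² = 676)
h(E) = 18 (h(E) = (2*3)*3 = 6*3 = 18)
(h(7)*(0 - 75) + 24408)*(-47217 + P) = (18*(0 - 75) + 24408)*(-47217 + 676) = (18*(-75) + 24408)*(-46541) = (-1350 + 24408)*(-46541) = 23058*(-46541) = -1073142378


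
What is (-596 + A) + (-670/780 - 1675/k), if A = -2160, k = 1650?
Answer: -394376/143 ≈ -2757.9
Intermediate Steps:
(-596 + A) + (-670/780 - 1675/k) = (-596 - 2160) + (-670/780 - 1675/1650) = -2756 + (-670*1/780 - 1675*1/1650) = -2756 + (-67/78 - 67/66) = -2756 - 268/143 = -394376/143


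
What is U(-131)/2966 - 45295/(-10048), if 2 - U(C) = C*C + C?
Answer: -18376187/14901184 ≈ -1.2332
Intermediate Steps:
U(C) = 2 - C - C**2 (U(C) = 2 - (C*C + C) = 2 - (C**2 + C) = 2 - (C + C**2) = 2 + (-C - C**2) = 2 - C - C**2)
U(-131)/2966 - 45295/(-10048) = (2 - 1*(-131) - 1*(-131)**2)/2966 - 45295/(-10048) = (2 + 131 - 1*17161)*(1/2966) - 45295*(-1/10048) = (2 + 131 - 17161)*(1/2966) + 45295/10048 = -17028*1/2966 + 45295/10048 = -8514/1483 + 45295/10048 = -18376187/14901184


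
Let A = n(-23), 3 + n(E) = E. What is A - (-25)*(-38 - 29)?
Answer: -1701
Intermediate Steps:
n(E) = -3 + E
A = -26 (A = -3 - 23 = -26)
A - (-25)*(-38 - 29) = -26 - (-25)*(-38 - 29) = -26 - (-25)*(-67) = -26 - 1*1675 = -26 - 1675 = -1701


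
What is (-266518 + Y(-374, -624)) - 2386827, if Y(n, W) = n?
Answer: -2653719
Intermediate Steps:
(-266518 + Y(-374, -624)) - 2386827 = (-266518 - 374) - 2386827 = -266892 - 2386827 = -2653719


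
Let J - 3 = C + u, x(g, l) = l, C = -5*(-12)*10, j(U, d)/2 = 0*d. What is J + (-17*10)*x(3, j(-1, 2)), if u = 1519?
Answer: 2122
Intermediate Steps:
j(U, d) = 0 (j(U, d) = 2*(0*d) = 2*0 = 0)
C = 600 (C = 60*10 = 600)
J = 2122 (J = 3 + (600 + 1519) = 3 + 2119 = 2122)
J + (-17*10)*x(3, j(-1, 2)) = 2122 - 17*10*0 = 2122 - 170*0 = 2122 + 0 = 2122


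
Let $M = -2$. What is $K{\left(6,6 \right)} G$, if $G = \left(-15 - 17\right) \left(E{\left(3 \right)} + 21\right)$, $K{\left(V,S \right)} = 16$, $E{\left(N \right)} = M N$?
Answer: $-7680$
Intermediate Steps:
$E{\left(N \right)} = - 2 N$
$G = -480$ ($G = \left(-15 - 17\right) \left(\left(-2\right) 3 + 21\right) = - 32 \left(-6 + 21\right) = \left(-32\right) 15 = -480$)
$K{\left(6,6 \right)} G = 16 \left(-480\right) = -7680$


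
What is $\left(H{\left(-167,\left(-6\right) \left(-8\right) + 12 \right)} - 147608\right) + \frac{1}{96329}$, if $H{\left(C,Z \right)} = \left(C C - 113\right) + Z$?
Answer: $- \frac{11537516987}{96329} \approx -1.1977 \cdot 10^{5}$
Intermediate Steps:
$H{\left(C,Z \right)} = -113 + Z + C^{2}$ ($H{\left(C,Z \right)} = \left(C^{2} - 113\right) + Z = \left(-113 + C^{2}\right) + Z = -113 + Z + C^{2}$)
$\left(H{\left(-167,\left(-6\right) \left(-8\right) + 12 \right)} - 147608\right) + \frac{1}{96329} = \left(\left(-113 + \left(\left(-6\right) \left(-8\right) + 12\right) + \left(-167\right)^{2}\right) - 147608\right) + \frac{1}{96329} = \left(\left(-113 + \left(48 + 12\right) + 27889\right) - 147608\right) + \frac{1}{96329} = \left(\left(-113 + 60 + 27889\right) - 147608\right) + \frac{1}{96329} = \left(27836 - 147608\right) + \frac{1}{96329} = -119772 + \frac{1}{96329} = - \frac{11537516987}{96329}$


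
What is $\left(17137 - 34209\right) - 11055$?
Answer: $-28127$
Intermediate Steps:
$\left(17137 - 34209\right) - 11055 = -17072 - 11055 = -28127$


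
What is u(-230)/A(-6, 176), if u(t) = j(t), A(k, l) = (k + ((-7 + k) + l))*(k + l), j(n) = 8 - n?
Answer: 7/785 ≈ 0.0089172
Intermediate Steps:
A(k, l) = (k + l)*(-7 + l + 2*k) (A(k, l) = (k + (-7 + k + l))*(k + l) = (-7 + l + 2*k)*(k + l) = (k + l)*(-7 + l + 2*k))
u(t) = 8 - t
u(-230)/A(-6, 176) = (8 - 1*(-230))/(176² - 7*(-6) - 7*176 + 2*(-6)² + 3*(-6)*176) = (8 + 230)/(30976 + 42 - 1232 + 2*36 - 3168) = 238/(30976 + 42 - 1232 + 72 - 3168) = 238/26690 = 238*(1/26690) = 7/785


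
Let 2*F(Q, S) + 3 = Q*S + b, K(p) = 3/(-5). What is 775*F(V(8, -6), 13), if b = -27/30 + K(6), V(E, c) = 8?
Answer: 154225/4 ≈ 38556.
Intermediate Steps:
K(p) = -⅗ (K(p) = 3*(-⅕) = -⅗)
b = -3/2 (b = -27/30 - ⅗ = -27*1/30 - ⅗ = -9/10 - ⅗ = -3/2 ≈ -1.5000)
F(Q, S) = -9/4 + Q*S/2 (F(Q, S) = -3/2 + (Q*S - 3/2)/2 = -3/2 + (-3/2 + Q*S)/2 = -3/2 + (-¾ + Q*S/2) = -9/4 + Q*S/2)
775*F(V(8, -6), 13) = 775*(-9/4 + (½)*8*13) = 775*(-9/4 + 52) = 775*(199/4) = 154225/4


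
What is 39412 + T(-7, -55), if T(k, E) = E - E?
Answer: 39412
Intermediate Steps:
T(k, E) = 0
39412 + T(-7, -55) = 39412 + 0 = 39412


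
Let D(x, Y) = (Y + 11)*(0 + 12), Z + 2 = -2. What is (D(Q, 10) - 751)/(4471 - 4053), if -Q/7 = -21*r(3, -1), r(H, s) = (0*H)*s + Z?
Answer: -499/418 ≈ -1.1938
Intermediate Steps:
Z = -4 (Z = -2 - 2 = -4)
r(H, s) = -4 (r(H, s) = (0*H)*s - 4 = 0*s - 4 = 0 - 4 = -4)
Q = -588 (Q = -(-147)*(-4) = -7*84 = -588)
D(x, Y) = 132 + 12*Y (D(x, Y) = (11 + Y)*12 = 132 + 12*Y)
(D(Q, 10) - 751)/(4471 - 4053) = ((132 + 12*10) - 751)/(4471 - 4053) = ((132 + 120) - 751)/418 = (252 - 751)*(1/418) = -499*1/418 = -499/418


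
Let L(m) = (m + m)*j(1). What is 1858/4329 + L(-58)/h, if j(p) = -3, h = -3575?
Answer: 395066/1190475 ≈ 0.33186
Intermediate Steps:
L(m) = -6*m (L(m) = (m + m)*(-3) = (2*m)*(-3) = -6*m)
1858/4329 + L(-58)/h = 1858/4329 - 6*(-58)/(-3575) = 1858*(1/4329) + 348*(-1/3575) = 1858/4329 - 348/3575 = 395066/1190475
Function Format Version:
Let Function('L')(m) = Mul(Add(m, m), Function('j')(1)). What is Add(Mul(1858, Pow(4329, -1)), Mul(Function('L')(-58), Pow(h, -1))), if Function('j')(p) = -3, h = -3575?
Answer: Rational(395066, 1190475) ≈ 0.33186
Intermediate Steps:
Function('L')(m) = Mul(-6, m) (Function('L')(m) = Mul(Add(m, m), -3) = Mul(Mul(2, m), -3) = Mul(-6, m))
Add(Mul(1858, Pow(4329, -1)), Mul(Function('L')(-58), Pow(h, -1))) = Add(Mul(1858, Pow(4329, -1)), Mul(Mul(-6, -58), Pow(-3575, -1))) = Add(Mul(1858, Rational(1, 4329)), Mul(348, Rational(-1, 3575))) = Add(Rational(1858, 4329), Rational(-348, 3575)) = Rational(395066, 1190475)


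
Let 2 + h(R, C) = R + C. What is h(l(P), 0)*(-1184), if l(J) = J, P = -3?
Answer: 5920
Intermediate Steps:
h(R, C) = -2 + C + R (h(R, C) = -2 + (R + C) = -2 + (C + R) = -2 + C + R)
h(l(P), 0)*(-1184) = (-2 + 0 - 3)*(-1184) = -5*(-1184) = 5920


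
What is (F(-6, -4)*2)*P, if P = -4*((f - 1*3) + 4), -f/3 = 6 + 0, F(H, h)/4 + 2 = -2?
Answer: -2176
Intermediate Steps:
F(H, h) = -16 (F(H, h) = -8 + 4*(-2) = -8 - 8 = -16)
f = -18 (f = -3*(6 + 0) = -3*6 = -18)
P = 68 (P = -4*((-18 - 1*3) + 4) = -4*((-18 - 3) + 4) = -4*(-21 + 4) = -4*(-17) = 68)
(F(-6, -4)*2)*P = -16*2*68 = -32*68 = -2176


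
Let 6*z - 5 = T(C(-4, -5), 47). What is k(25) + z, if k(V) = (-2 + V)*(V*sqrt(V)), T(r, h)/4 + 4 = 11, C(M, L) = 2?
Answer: 5761/2 ≈ 2880.5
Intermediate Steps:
T(r, h) = 28 (T(r, h) = -16 + 4*11 = -16 + 44 = 28)
z = 11/2 (z = 5/6 + (1/6)*28 = 5/6 + 14/3 = 11/2 ≈ 5.5000)
k(V) = V**(3/2)*(-2 + V) (k(V) = (-2 + V)*V**(3/2) = V**(3/2)*(-2 + V))
k(25) + z = 25**(3/2)*(-2 + 25) + 11/2 = 125*23 + 11/2 = 2875 + 11/2 = 5761/2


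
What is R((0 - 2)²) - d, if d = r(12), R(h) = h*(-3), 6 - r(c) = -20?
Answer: -38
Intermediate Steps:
r(c) = 26 (r(c) = 6 - 1*(-20) = 6 + 20 = 26)
R(h) = -3*h
d = 26
R((0 - 2)²) - d = -3*(0 - 2)² - 1*26 = -3*(-2)² - 26 = -3*4 - 26 = -12 - 26 = -38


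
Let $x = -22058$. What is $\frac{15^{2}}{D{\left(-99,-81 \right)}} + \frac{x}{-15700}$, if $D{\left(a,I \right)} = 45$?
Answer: $\frac{50279}{7850} \approx 6.405$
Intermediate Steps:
$\frac{15^{2}}{D{\left(-99,-81 \right)}} + \frac{x}{-15700} = \frac{15^{2}}{45} - \frac{22058}{-15700} = 225 \cdot \frac{1}{45} - - \frac{11029}{7850} = 5 + \frac{11029}{7850} = \frac{50279}{7850}$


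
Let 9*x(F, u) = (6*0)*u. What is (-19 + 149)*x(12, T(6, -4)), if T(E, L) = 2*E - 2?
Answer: 0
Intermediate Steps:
T(E, L) = -2 + 2*E
x(F, u) = 0 (x(F, u) = ((6*0)*u)/9 = (0*u)/9 = (1/9)*0 = 0)
(-19 + 149)*x(12, T(6, -4)) = (-19 + 149)*0 = 130*0 = 0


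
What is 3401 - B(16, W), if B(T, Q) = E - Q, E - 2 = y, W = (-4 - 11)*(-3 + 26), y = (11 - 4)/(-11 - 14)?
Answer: 76357/25 ≈ 3054.3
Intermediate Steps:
y = -7/25 (y = 7/(-25) = 7*(-1/25) = -7/25 ≈ -0.28000)
W = -345 (W = -15*23 = -345)
E = 43/25 (E = 2 - 7/25 = 43/25 ≈ 1.7200)
B(T, Q) = 43/25 - Q
3401 - B(16, W) = 3401 - (43/25 - 1*(-345)) = 3401 - (43/25 + 345) = 3401 - 1*8668/25 = 3401 - 8668/25 = 76357/25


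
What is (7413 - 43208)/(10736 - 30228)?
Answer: 35795/19492 ≈ 1.8364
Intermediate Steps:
(7413 - 43208)/(10736 - 30228) = -35795/(-19492) = -35795*(-1/19492) = 35795/19492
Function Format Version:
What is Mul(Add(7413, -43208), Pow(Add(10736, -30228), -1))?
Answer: Rational(35795, 19492) ≈ 1.8364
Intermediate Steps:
Mul(Add(7413, -43208), Pow(Add(10736, -30228), -1)) = Mul(-35795, Pow(-19492, -1)) = Mul(-35795, Rational(-1, 19492)) = Rational(35795, 19492)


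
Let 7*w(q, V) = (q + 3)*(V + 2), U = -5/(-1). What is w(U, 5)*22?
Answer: 176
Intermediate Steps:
U = 5 (U = -5*(-1) = 5)
w(q, V) = (2 + V)*(3 + q)/7 (w(q, V) = ((q + 3)*(V + 2))/7 = ((3 + q)*(2 + V))/7 = ((2 + V)*(3 + q))/7 = (2 + V)*(3 + q)/7)
w(U, 5)*22 = (6/7 + (2/7)*5 + (3/7)*5 + (⅐)*5*5)*22 = (6/7 + 10/7 + 15/7 + 25/7)*22 = 8*22 = 176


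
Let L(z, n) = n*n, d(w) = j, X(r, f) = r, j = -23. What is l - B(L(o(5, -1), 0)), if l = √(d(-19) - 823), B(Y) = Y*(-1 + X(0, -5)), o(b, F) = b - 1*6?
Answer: 3*I*√94 ≈ 29.086*I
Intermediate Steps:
d(w) = -23
o(b, F) = -6 + b (o(b, F) = b - 6 = -6 + b)
L(z, n) = n²
B(Y) = -Y (B(Y) = Y*(-1 + 0) = Y*(-1) = -Y)
l = 3*I*√94 (l = √(-23 - 823) = √(-846) = 3*I*√94 ≈ 29.086*I)
l - B(L(o(5, -1), 0)) = 3*I*√94 - (-1)*0² = 3*I*√94 - (-1)*0 = 3*I*√94 - 1*0 = 3*I*√94 + 0 = 3*I*√94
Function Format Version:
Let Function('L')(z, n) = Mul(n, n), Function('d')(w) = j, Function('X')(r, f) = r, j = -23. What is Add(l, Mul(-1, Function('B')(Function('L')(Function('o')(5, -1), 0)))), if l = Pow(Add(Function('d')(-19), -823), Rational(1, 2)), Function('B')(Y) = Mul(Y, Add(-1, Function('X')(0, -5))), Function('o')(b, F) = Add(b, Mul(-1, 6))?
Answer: Mul(3, I, Pow(94, Rational(1, 2))) ≈ Mul(29.086, I)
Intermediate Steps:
Function('d')(w) = -23
Function('o')(b, F) = Add(-6, b) (Function('o')(b, F) = Add(b, -6) = Add(-6, b))
Function('L')(z, n) = Pow(n, 2)
Function('B')(Y) = Mul(-1, Y) (Function('B')(Y) = Mul(Y, Add(-1, 0)) = Mul(Y, -1) = Mul(-1, Y))
l = Mul(3, I, Pow(94, Rational(1, 2))) (l = Pow(Add(-23, -823), Rational(1, 2)) = Pow(-846, Rational(1, 2)) = Mul(3, I, Pow(94, Rational(1, 2))) ≈ Mul(29.086, I))
Add(l, Mul(-1, Function('B')(Function('L')(Function('o')(5, -1), 0)))) = Add(Mul(3, I, Pow(94, Rational(1, 2))), Mul(-1, Mul(-1, Pow(0, 2)))) = Add(Mul(3, I, Pow(94, Rational(1, 2))), Mul(-1, Mul(-1, 0))) = Add(Mul(3, I, Pow(94, Rational(1, 2))), Mul(-1, 0)) = Add(Mul(3, I, Pow(94, Rational(1, 2))), 0) = Mul(3, I, Pow(94, Rational(1, 2)))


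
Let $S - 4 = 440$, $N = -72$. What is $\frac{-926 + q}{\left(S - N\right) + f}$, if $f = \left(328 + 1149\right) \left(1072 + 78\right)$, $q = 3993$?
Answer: $\frac{3067}{1699066} \approx 0.0018051$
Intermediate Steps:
$S = 444$ ($S = 4 + 440 = 444$)
$f = 1698550$ ($f = 1477 \cdot 1150 = 1698550$)
$\frac{-926 + q}{\left(S - N\right) + f} = \frac{-926 + 3993}{\left(444 - -72\right) + 1698550} = \frac{3067}{\left(444 + 72\right) + 1698550} = \frac{3067}{516 + 1698550} = \frac{3067}{1699066}$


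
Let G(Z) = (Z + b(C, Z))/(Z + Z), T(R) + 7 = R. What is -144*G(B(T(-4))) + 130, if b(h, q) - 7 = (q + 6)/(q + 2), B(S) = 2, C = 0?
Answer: -266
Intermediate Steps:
T(R) = -7 + R
b(h, q) = 7 + (6 + q)/(2 + q) (b(h, q) = 7 + (q + 6)/(q + 2) = 7 + (6 + q)/(2 + q))
G(Z) = (Z + 4*(5 + 2*Z)/(2 + Z))/(2*Z) (G(Z) = (Z + 4*(5 + 2*Z)/(2 + Z))/(Z + Z) = (Z + 4*(5 + 2*Z)/(2 + Z))/((2*Z)) = (Z + 4*(5 + 2*Z)/(2 + Z))*(1/(2*Z)) = (Z + 4*(5 + 2*Z)/(2 + Z))/(2*Z))
-144*G(B(T(-4))) + 130 = -72*(20 + 2² + 10*2)/(2*(2 + 2)) + 130 = -72*(20 + 4 + 20)/(2*4) + 130 = -72*44/(2*4) + 130 = -144*11/4 + 130 = -396 + 130 = -266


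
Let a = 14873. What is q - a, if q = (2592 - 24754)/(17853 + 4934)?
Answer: -338933213/22787 ≈ -14874.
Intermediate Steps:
q = -22162/22787 ≈ -0.97257
q - a = -22162/22787 - 1*14873 = -22162/22787 - 14873 = -338933213/22787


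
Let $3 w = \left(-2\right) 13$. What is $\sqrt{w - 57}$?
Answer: $\frac{i \sqrt{591}}{3} \approx 8.1035 i$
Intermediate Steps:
$w = - \frac{26}{3}$ ($w = \frac{\left(-2\right) 13}{3} = \frac{1}{3} \left(-26\right) = - \frac{26}{3} \approx -8.6667$)
$\sqrt{w - 57} = \sqrt{- \frac{26}{3} - 57} = \sqrt{- \frac{197}{3}} = \frac{i \sqrt{591}}{3}$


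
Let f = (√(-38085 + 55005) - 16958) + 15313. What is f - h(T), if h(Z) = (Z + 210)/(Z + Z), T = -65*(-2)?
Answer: -21402/13 + 6*√470 ≈ -1516.2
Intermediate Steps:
T = 130
h(Z) = (210 + Z)/(2*Z) (h(Z) = (210 + Z)/((2*Z)) = (210 + Z)*(1/(2*Z)) = (210 + Z)/(2*Z))
f = -1645 + 6*√470 (f = (√16920 - 16958) + 15313 = (6*√470 - 16958) + 15313 = (-16958 + 6*√470) + 15313 = -1645 + 6*√470 ≈ -1514.9)
f - h(T) = (-1645 + 6*√470) - (210 + 130)/(2*130) = (-1645 + 6*√470) - 340/(2*130) = (-1645 + 6*√470) - 1*17/13 = (-1645 + 6*√470) - 17/13 = -21402/13 + 6*√470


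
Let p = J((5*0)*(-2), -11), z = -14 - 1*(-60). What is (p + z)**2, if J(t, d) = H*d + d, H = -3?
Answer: 4624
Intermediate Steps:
J(t, d) = -2*d (J(t, d) = -3*d + d = -2*d)
z = 46 (z = -14 + 60 = 46)
p = 22 (p = -2*(-11) = 22)
(p + z)**2 = (22 + 46)**2 = 68**2 = 4624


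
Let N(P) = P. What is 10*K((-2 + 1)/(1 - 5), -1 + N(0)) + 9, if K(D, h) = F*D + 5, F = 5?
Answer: 143/2 ≈ 71.500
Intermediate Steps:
K(D, h) = 5 + 5*D (K(D, h) = 5*D + 5 = 5 + 5*D)
10*K((-2 + 1)/(1 - 5), -1 + N(0)) + 9 = 10*(5 + 5*((-2 + 1)/(1 - 5))) + 9 = 10*(5 + 5*(-1/(-4))) + 9 = 10*(5 + 5*(-1*(-¼))) + 9 = 10*(5 + 5*(¼)) + 9 = 10*(5 + 5/4) + 9 = 10*(25/4) + 9 = 125/2 + 9 = 143/2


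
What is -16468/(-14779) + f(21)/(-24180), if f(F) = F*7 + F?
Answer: 32976114/29779685 ≈ 1.1073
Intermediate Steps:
f(F) = 8*F (f(F) = 7*F + F = 8*F)
-16468/(-14779) + f(21)/(-24180) = -16468/(-14779) + (8*21)/(-24180) = -16468*(-1/14779) + 168*(-1/24180) = 16468/14779 - 14/2015 = 32976114/29779685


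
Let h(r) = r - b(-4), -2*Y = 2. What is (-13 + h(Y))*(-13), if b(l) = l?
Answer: 130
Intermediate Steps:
Y = -1 (Y = -½*2 = -1)
h(r) = 4 + r (h(r) = r - 1*(-4) = r + 4 = 4 + r)
(-13 + h(Y))*(-13) = (-13 + (4 - 1))*(-13) = (-13 + 3)*(-13) = -10*(-13) = 130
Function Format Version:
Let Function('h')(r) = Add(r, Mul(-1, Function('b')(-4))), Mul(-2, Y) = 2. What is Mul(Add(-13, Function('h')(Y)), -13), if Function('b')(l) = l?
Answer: 130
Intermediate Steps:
Y = -1 (Y = Mul(Rational(-1, 2), 2) = -1)
Function('h')(r) = Add(4, r) (Function('h')(r) = Add(r, Mul(-1, -4)) = Add(r, 4) = Add(4, r))
Mul(Add(-13, Function('h')(Y)), -13) = Mul(Add(-13, Add(4, -1)), -13) = Mul(Add(-13, 3), -13) = Mul(-10, -13) = 130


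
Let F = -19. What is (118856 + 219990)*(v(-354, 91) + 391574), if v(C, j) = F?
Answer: 132676845530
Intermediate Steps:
v(C, j) = -19
(118856 + 219990)*(v(-354, 91) + 391574) = (118856 + 219990)*(-19 + 391574) = 338846*391555 = 132676845530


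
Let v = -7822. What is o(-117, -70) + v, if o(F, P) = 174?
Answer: -7648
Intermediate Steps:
o(-117, -70) + v = 174 - 7822 = -7648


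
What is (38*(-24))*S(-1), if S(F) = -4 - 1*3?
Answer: 6384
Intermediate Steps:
S(F) = -7 (S(F) = -4 - 3 = -7)
(38*(-24))*S(-1) = (38*(-24))*(-7) = -912*(-7) = 6384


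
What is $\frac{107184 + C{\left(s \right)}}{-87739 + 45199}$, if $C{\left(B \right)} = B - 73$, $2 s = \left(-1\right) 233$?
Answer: $- \frac{213989}{85080} \approx -2.5152$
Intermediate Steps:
$s = - \frac{233}{2}$ ($s = \frac{\left(-1\right) 233}{2} = \frac{1}{2} \left(-233\right) = - \frac{233}{2} \approx -116.5$)
$C{\left(B \right)} = -73 + B$ ($C{\left(B \right)} = B - 73 = -73 + B$)
$\frac{107184 + C{\left(s \right)}}{-87739 + 45199} = \frac{107184 - \frac{379}{2}}{-87739 + 45199} = \frac{107184 - \frac{379}{2}}{-42540} = \frac{213989}{2} \left(- \frac{1}{42540}\right) = - \frac{213989}{85080}$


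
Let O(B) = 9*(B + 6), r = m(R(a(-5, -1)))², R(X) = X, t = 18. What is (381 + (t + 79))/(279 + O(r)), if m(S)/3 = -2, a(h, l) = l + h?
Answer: 478/657 ≈ 0.72755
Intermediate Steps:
a(h, l) = h + l
m(S) = -6 (m(S) = 3*(-2) = -6)
r = 36 (r = (-6)² = 36)
O(B) = 54 + 9*B (O(B) = 9*(6 + B) = 54 + 9*B)
(381 + (t + 79))/(279 + O(r)) = (381 + (18 + 79))/(279 + (54 + 9*36)) = (381 + 97)/(279 + (54 + 324)) = 478/(279 + 378) = 478/657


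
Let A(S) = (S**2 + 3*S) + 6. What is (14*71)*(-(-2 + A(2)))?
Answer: -13916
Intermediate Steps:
A(S) = 6 + S**2 + 3*S
(14*71)*(-(-2 + A(2))) = (14*71)*(-(-2 + (6 + 2**2 + 3*2))) = 994*(-(-2 + (6 + 4 + 6))) = 994*(-(-2 + 16)) = 994*(-1*14) = 994*(-14) = -13916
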